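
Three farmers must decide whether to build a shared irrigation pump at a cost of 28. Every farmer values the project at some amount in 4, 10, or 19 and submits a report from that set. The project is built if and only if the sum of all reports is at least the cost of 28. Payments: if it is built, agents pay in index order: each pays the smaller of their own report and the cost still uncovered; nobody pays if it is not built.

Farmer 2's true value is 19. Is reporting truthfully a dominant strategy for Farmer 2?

No

Consider the case where Farmer 1 reports 4 and Farmer 3 reports 19.
Truthful report 19: project built, pays 19, utility 19 - 19 = 0.
Report 10 instead: project built, pays 10, utility 19 - 10 = 9.
Since 9 > 0, reporting 10 is strictly better here, so truthful reporting is not dominant.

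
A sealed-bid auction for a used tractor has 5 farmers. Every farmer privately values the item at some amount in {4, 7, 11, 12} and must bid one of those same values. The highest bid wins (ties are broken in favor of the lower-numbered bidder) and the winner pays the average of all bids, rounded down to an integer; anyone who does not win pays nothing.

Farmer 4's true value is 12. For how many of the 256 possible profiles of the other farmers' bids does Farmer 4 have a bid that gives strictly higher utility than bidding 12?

4

Others bid (4, 4, 4, 4): truth gives 7; bid 7 gives 8 > 7. Violating.
Others bid (4, 4, 4, 7): truth gives 6; bid 7 gives 7 > 6. Violating.
Others bid (4, 4, 4, 11): truth gives 5; bid 11 gives 6 > 5. Violating.
Others bid (7, 7, 7, 7): truth gives 4; bid 11 gives 5 > 4. Violating.
Others bid (4, 4, 4, 12): truth gives 5; no alternative beats it.
Others bid (4, 4, 7, 4): truth gives 6; no alternative beats it.
(Checking all 256 profiles: 4 have a profitable deviation, 252 do not.)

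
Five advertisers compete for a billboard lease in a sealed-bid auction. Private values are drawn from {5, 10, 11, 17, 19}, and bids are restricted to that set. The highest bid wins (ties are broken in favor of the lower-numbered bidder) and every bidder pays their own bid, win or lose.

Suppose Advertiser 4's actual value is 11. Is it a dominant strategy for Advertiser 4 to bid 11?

Consider the case where Advertiser 1 bids 5, Advertiser 2 bids 5, Advertiser 3 bids 5 and Advertiser 5 bids 5.
Truthful bid 11: wins, pays 11, utility 11 - 11 = 0.
Bid 10 instead: wins, pays 10, utility 11 - 10 = 1.
Since 1 > 0, bidding 10 is strictly better here, so truthful bidding is not dominant.

No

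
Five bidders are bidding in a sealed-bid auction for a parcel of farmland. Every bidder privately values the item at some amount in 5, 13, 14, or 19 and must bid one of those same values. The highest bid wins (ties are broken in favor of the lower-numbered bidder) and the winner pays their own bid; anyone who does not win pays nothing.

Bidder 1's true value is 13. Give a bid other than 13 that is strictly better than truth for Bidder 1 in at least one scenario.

5

Suppose Bidder 2 bids 5, Bidder 3 bids 5, Bidder 4 bids 5 and Bidder 5 bids 5.
Bid 13: wins, pays 13, utility 13 - 13 = 0.
Bid 5: wins, pays 5, utility 13 - 5 = 8.
So bidding 5 beats truth here (8 > 0).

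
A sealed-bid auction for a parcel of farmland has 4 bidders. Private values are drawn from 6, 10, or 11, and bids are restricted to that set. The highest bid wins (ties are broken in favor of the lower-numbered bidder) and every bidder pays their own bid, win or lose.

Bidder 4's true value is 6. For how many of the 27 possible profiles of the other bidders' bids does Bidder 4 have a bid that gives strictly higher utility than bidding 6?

8

Others bid (6, 6, 6): truth gives -6; bid 10 gives -4 > -6. Violating.
Others bid (6, 6, 10): truth gives -6; bid 11 gives -5 > -6. Violating.
Others bid (6, 10, 6): truth gives -6; bid 11 gives -5 > -6. Violating.
Others bid (6, 10, 10): truth gives -6; bid 11 gives -5 > -6. Violating.
Others bid (6, 6, 11): truth gives -6; no alternative beats it.
Others bid (6, 10, 11): truth gives -6; no alternative beats it.
(Checking all 27 profiles: 8 have a profitable deviation, 19 do not.)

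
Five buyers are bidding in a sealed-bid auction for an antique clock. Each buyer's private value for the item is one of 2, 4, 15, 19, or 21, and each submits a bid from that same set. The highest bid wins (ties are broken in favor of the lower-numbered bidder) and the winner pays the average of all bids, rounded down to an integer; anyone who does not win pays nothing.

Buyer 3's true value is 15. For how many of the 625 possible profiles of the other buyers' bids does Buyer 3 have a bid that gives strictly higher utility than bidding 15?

252

Others bid (2, 2, 2, 2): truth gives 11; bid 4 gives 13 > 11. Violating.
Others bid (2, 2, 2, 4): truth gives 10; bid 4 gives 13 > 10. Violating.
Others bid (2, 2, 2, 19): truth gives 0; bid 19 gives 7 > 0. Violating.
Others bid (2, 2, 2, 21): truth gives 0; bid 21 gives 6 > 0. Violating.
Others bid (2, 2, 2, 15): truth gives 8; no alternative beats it.
Others bid (2, 2, 4, 15): truth gives 8; no alternative beats it.
(Checking all 625 profiles: 252 have a profitable deviation, 373 do not.)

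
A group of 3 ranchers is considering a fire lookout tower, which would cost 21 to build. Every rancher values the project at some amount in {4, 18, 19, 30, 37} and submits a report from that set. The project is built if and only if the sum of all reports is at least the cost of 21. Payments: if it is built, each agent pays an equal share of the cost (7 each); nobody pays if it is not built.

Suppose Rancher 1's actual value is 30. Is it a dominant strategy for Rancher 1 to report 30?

Check each profile of the others' reports and compare truth against every alternative report.
Others report (4, 4): truth gives 23, best alternative gives 23.
Others report (4, 18): truth gives 23, best alternative gives 23.
Others report (4, 19): truth gives 23, best alternative gives 23.
Others report (4, 30): truth gives 23, best alternative gives 23.
Others report (4, 37): truth gives 23, best alternative gives 23.
Others report (18, 4): truth gives 23, best alternative gives 23.
(Remaining 19 profiles checked similarly; truth is weakly best in each.)
In every case the truthful report is at least as good as any alternative, so it is a dominant strategy.

Yes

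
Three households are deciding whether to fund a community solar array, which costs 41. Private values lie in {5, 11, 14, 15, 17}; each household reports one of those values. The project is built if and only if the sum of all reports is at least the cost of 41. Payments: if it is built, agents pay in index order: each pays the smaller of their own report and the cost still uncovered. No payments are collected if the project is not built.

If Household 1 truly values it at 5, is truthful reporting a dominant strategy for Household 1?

Yes

Check each profile of the others' reports and compare truth against every alternative report.
Others report (14, 17): truth gives 0, best alternative gives -6.
Others report (15, 15): truth gives 0, best alternative gives -6.
Others report (15, 17): truth gives 0, best alternative gives -6.
Others report (17, 14): truth gives 0, best alternative gives -6.
Others report (17, 15): truth gives 0, best alternative gives -6.
Others report (17, 17): truth gives 0, best alternative gives -6.
(Remaining 19 profiles checked similarly; truth is weakly best in each.)
In every case the truthful report is at least as good as any alternative, so it is a dominant strategy.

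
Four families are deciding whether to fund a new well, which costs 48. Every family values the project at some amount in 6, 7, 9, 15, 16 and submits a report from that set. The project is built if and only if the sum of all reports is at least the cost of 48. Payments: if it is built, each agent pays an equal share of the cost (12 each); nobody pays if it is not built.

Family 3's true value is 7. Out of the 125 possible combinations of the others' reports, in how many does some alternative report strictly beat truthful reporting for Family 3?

3

Others report (9, 16, 16): truth gives -5; report 6 gives 0 > -5. Violating.
Others report (16, 9, 16): truth gives -5; report 6 gives 0 > -5. Violating.
Others report (16, 16, 9): truth gives -5; report 6 gives 0 > -5. Violating.
Others report (6, 6, 6): truth gives 0; no alternative beats it.
Others report (6, 6, 7): truth gives 0; no alternative beats it.
(Checking all 125 profiles: 3 have a profitable deviation, 122 do not.)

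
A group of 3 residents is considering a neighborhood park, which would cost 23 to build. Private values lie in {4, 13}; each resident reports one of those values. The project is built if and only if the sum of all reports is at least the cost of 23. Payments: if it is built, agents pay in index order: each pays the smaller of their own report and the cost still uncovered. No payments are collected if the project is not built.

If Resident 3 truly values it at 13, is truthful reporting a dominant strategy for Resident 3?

Yes

Check each profile of the others' reports and compare truth against every alternative report.
Others report (4, 13): truth gives 7, best alternative gives 0.
Others report (13, 4): truth gives 7, best alternative gives 0.
Others report (13, 13): truth gives 13, best alternative gives 13.
Others report (4, 4): truth gives 0, best alternative gives 0.
In every case the truthful report is at least as good as any alternative, so it is a dominant strategy.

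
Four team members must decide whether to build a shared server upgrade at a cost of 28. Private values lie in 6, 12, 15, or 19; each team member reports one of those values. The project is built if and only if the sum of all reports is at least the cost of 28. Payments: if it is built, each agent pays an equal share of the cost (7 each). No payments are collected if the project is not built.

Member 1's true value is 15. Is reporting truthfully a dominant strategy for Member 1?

Yes

Check each profile of the others' reports and compare truth against every alternative report.
Others report (6, 6, 6): truth gives 8, best alternative gives 8.
Others report (6, 6, 12): truth gives 8, best alternative gives 8.
Others report (6, 6, 15): truth gives 8, best alternative gives 8.
Others report (6, 6, 19): truth gives 8, best alternative gives 8.
Others report (6, 12, 6): truth gives 8, best alternative gives 8.
Others report (6, 12, 12): truth gives 8, best alternative gives 8.
(Remaining 58 profiles checked similarly; truth is weakly best in each.)
In every case the truthful report is at least as good as any alternative, so it is a dominant strategy.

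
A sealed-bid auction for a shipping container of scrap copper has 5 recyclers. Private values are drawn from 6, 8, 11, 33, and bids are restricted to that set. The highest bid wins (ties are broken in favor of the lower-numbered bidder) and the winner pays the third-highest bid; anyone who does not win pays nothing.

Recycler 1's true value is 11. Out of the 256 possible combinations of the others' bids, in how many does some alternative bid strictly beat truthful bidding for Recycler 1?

Others bid (6, 6, 6, 33): truth gives 0; bid 33 gives 5 > 0. Violating.
Others bid (6, 6, 8, 33): truth gives 0; bid 33 gives 3 > 0. Violating.
Others bid (6, 6, 33, 6): truth gives 0; bid 33 gives 5 > 0. Violating.
Others bid (6, 6, 33, 8): truth gives 0; bid 33 gives 3 > 0. Violating.
Others bid (6, 6, 6, 6): truth gives 5; no alternative beats it.
Others bid (6, 6, 6, 8): truth gives 5; no alternative beats it.
(Checking all 256 profiles: 32 have a profitable deviation, 224 do not.)

32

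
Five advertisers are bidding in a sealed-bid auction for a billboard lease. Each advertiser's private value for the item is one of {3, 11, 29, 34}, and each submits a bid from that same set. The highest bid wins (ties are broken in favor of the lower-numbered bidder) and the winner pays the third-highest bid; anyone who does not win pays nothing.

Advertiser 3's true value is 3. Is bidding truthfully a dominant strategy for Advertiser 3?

Yes

Check each profile of the others' bids and compare truth against every alternative bid.
Others bid (3, 3, 11, 11): truth gives 0, best alternative gives -8.
Others bid (3, 3, 3, 3): truth gives 0, best alternative gives 0.
Others bid (3, 3, 3, 11): truth gives 0, best alternative gives 0.
Others bid (3, 3, 3, 29): truth gives 0, best alternative gives 0.
Others bid (3, 3, 3, 34): truth gives 0, best alternative gives 0.
Others bid (3, 3, 11, 3): truth gives 0, best alternative gives 0.
(Remaining 250 profiles checked similarly; truth is weakly best in each.)
In every case the truthful bid is at least as good as any alternative, so it is a dominant strategy.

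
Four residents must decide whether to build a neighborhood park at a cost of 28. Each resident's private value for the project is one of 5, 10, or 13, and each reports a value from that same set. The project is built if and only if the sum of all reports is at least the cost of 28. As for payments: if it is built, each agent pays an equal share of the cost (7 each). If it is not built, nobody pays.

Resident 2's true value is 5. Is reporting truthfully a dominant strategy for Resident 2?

Yes

Check each profile of the others' reports and compare truth against every alternative report.
Others report (5, 5, 10): truth gives 0, best alternative gives -2.
Others report (5, 10, 5): truth gives 0, best alternative gives -2.
Others report (10, 5, 5): truth gives 0, best alternative gives -2.
Others report (5, 5, 13): truth gives -2, best alternative gives -2.
Others report (5, 10, 10): truth gives -2, best alternative gives -2.
Others report (5, 10, 13): truth gives -2, best alternative gives -2.
(Remaining 21 profiles checked similarly; truth is weakly best in each.)
In every case the truthful report is at least as good as any alternative, so it is a dominant strategy.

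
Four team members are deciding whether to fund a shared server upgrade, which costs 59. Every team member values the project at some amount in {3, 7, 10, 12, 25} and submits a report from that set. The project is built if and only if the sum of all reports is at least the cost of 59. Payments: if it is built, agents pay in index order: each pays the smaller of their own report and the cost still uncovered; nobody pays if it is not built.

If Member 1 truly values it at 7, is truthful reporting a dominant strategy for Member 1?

Consider the case where Member 2 reports 7, Member 3 reports 25 and Member 4 reports 25.
Truthful report 7: project built, pays 7, utility 7 - 7 = 0.
Report 3 instead: project built, pays 3, utility 7 - 3 = 4.
Since 4 > 0, reporting 3 is strictly better here, so truthful reporting is not dominant.

No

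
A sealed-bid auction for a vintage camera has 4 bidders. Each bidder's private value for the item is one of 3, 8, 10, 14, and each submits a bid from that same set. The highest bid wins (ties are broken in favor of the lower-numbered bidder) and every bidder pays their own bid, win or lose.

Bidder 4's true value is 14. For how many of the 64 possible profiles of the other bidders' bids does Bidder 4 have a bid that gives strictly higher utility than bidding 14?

Others bid (3, 3, 3): truth gives 0; bid 8 gives 6 > 0. Violating.
Others bid (3, 3, 8): truth gives 0; bid 10 gives 4 > 0. Violating.
Others bid (3, 3, 14): truth gives -14; bid 3 gives -3 > -14. Violating.
Others bid (3, 8, 3): truth gives 0; bid 10 gives 4 > 0. Violating.
Others bid (3, 3, 10): truth gives 0; no alternative beats it.
Others bid (3, 8, 10): truth gives 0; no alternative beats it.
(Checking all 64 profiles: 45 have a profitable deviation, 19 do not.)

45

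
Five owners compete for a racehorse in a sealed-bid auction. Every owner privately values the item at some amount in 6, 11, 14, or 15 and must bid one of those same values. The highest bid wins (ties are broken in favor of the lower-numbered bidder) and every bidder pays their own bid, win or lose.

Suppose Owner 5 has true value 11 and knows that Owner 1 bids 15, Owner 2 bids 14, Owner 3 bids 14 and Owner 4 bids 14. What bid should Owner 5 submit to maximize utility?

6

Bid 6: loses but pays 6, utility -6.
Bid 11: loses but pays 11, utility -11.
Bid 14: loses but pays 14, utility -14.
Bid 15: loses but pays 15, utility -15.
The best choice is 6 with utility -6.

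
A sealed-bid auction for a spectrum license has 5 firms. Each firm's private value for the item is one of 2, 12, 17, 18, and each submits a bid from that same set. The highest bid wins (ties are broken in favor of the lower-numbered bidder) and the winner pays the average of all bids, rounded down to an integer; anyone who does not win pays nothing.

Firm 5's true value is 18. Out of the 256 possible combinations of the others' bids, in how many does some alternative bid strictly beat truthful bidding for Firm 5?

1

Others bid (2, 2, 2, 2): truth gives 13; bid 12 gives 14 > 13. Violating.
Others bid (2, 2, 2, 12): truth gives 11; no alternative beats it.
Others bid (2, 2, 2, 17): truth gives 10; no alternative beats it.
(Checking all 256 profiles: 1 has a profitable deviation, 255 do not.)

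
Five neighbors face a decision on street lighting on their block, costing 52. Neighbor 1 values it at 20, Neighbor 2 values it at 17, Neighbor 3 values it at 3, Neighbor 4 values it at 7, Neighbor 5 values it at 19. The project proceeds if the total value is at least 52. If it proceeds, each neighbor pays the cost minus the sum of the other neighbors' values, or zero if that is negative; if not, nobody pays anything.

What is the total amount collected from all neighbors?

14

Total value 66 ≥ cost 52, so it is built.
Neighbor 1: others sum to 46; max(0, 52 - 46) = 6.
Neighbor 2: others sum to 49; max(0, 52 - 49) = 3.
Neighbor 3: others sum to 63; max(0, 52 - 63) = 0.
Neighbor 4: others sum to 59; max(0, 52 - 59) = 0.
Neighbor 5: others sum to 47; max(0, 52 - 47) = 5.
Total collected = 6 + 3 + 0 + 0 + 5 = 14.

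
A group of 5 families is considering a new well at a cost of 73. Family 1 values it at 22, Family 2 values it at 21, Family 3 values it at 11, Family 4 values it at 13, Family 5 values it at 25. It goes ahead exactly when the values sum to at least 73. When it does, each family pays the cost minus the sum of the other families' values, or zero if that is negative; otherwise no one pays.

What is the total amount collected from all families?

11

Total value 92 ≥ cost 73, so it is built.
Family 1: others sum to 70; max(0, 73 - 70) = 3.
Family 2: others sum to 71; max(0, 73 - 71) = 2.
Family 3: others sum to 81; max(0, 73 - 81) = 0.
Family 4: others sum to 79; max(0, 73 - 79) = 0.
Family 5: others sum to 67; max(0, 73 - 67) = 6.
Total collected = 3 + 2 + 0 + 0 + 6 = 11.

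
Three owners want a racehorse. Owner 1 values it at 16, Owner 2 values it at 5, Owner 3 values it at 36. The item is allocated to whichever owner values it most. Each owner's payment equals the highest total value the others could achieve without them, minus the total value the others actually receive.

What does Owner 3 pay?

16

Owner 3 has the highest value and receives the item.
Without Owner 3, the item would go to the next-highest value, 16, so the others could achieve 16.
With Owner 3 present and winning, the others receive nothing, so their total is 0.
Payment = 16 - 0 = 16.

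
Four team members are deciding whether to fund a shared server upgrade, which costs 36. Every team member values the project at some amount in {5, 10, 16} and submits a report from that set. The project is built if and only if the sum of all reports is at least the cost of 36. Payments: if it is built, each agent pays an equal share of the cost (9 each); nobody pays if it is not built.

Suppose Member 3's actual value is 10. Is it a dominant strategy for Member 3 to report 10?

Consider the case where Member 1 reports 5, Member 2 reports 5 and Member 4 reports 10.
Truthful report 10: project not built, utility 0.
Report 16 instead: project built, pays 9, utility 10 - 9 = 1.
Since 1 > 0, reporting 16 is strictly better here, so truthful reporting is not dominant.

No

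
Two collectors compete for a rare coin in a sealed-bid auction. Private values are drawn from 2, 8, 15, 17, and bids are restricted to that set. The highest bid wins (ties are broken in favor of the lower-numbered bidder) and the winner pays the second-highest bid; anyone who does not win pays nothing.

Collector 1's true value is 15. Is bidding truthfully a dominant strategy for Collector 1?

Yes

Check each profile of the others' bids and compare truth against every alternative bid.
Others bid (2): truth gives 13, best alternative gives 13.
Others bid (8): truth gives 7, best alternative gives 7.
Others bid (15): truth gives 0, best alternative gives 0.
Others bid (17): truth gives 0, best alternative gives 0.
In every case the truthful bid is at least as good as any alternative, so it is a dominant strategy.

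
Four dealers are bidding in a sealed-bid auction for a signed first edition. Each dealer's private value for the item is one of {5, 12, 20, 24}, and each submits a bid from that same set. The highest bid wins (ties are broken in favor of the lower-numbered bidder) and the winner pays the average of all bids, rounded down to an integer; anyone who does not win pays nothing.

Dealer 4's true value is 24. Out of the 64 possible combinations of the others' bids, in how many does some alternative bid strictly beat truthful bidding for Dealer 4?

8

Others bid (5, 5, 5): truth gives 15; bid 12 gives 18 > 15. Violating.
Others bid (5, 5, 12): truth gives 13; bid 20 gives 14 > 13. Violating.
Others bid (5, 12, 5): truth gives 13; bid 20 gives 14 > 13. Violating.
Others bid (5, 12, 12): truth gives 11; bid 20 gives 12 > 11. Violating.
Others bid (5, 5, 20): truth gives 11; no alternative beats it.
Others bid (5, 5, 24): truth gives 0; no alternative beats it.
(Checking all 64 profiles: 8 have a profitable deviation, 56 do not.)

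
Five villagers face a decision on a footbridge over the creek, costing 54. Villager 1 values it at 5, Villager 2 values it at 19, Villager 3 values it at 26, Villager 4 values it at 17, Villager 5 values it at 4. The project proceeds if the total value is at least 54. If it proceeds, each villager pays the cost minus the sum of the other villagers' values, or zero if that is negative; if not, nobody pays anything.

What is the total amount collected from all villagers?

Total value 71 ≥ cost 54, so it is built.
Villager 1: others sum to 66; max(0, 54 - 66) = 0.
Villager 2: others sum to 52; max(0, 54 - 52) = 2.
Villager 3: others sum to 45; max(0, 54 - 45) = 9.
Villager 4: others sum to 54; max(0, 54 - 54) = 0.
Villager 5: others sum to 67; max(0, 54 - 67) = 0.
Total collected = 0 + 2 + 9 + 0 + 0 = 11.

11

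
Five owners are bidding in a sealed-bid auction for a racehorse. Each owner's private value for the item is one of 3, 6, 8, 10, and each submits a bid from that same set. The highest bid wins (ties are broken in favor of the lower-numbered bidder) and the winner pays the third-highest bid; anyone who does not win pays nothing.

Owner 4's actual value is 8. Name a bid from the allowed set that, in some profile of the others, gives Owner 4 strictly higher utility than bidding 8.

10

Suppose Owner 1 bids 3, Owner 2 bids 3, Owner 3 bids 3 and Owner 5 bids 10.
Bid 8: loses, pays 0, utility 0.
Bid 10: wins, pays 3, utility 8 - 3 = 5.
So bidding 10 beats truth here (5 > 0).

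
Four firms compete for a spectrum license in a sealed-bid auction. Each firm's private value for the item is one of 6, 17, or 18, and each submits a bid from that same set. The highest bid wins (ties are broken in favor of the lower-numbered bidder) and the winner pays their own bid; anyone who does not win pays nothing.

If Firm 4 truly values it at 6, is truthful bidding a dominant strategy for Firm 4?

Check each profile of the others' bids and compare truth against every alternative bid.
Others bid (6, 6, 6): truth gives 0, best alternative gives -11.
Others bid (6, 6, 17): truth gives 0, best alternative gives 0.
Others bid (6, 6, 18): truth gives 0, best alternative gives 0.
Others bid (6, 17, 6): truth gives 0, best alternative gives 0.
Others bid (6, 17, 17): truth gives 0, best alternative gives 0.
Others bid (6, 17, 18): truth gives 0, best alternative gives 0.
(Remaining 21 profiles checked similarly; truth is weakly best in each.)
In every case the truthful bid is at least as good as any alternative, so it is a dominant strategy.

Yes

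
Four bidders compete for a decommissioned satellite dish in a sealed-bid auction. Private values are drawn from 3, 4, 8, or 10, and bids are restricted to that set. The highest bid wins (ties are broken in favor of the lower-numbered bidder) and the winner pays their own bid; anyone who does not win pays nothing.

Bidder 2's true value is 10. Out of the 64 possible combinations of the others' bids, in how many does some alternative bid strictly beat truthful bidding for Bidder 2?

Others bid (3, 3, 3): truth gives 0; bid 4 gives 6 > 0. Violating.
Others bid (3, 3, 4): truth gives 0; bid 4 gives 6 > 0. Violating.
Others bid (3, 3, 8): truth gives 0; bid 8 gives 2 > 0. Violating.
Others bid (3, 4, 3): truth gives 0; bid 4 gives 6 > 0. Violating.
Others bid (3, 3, 10): truth gives 0; no alternative beats it.
Others bid (3, 4, 10): truth gives 0; no alternative beats it.
(Checking all 64 profiles: 18 have a profitable deviation, 46 do not.)

18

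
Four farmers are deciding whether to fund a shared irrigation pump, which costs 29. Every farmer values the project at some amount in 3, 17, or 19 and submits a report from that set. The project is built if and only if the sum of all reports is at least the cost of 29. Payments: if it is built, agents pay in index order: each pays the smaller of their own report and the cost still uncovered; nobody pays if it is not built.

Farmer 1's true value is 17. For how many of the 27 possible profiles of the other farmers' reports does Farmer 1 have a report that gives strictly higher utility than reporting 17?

20

Others report (3, 17, 17): truth gives 0; report 3 gives 14 > 0. Violating.
Others report (3, 17, 19): truth gives 0; report 3 gives 14 > 0. Violating.
Others report (3, 19, 17): truth gives 0; report 3 gives 14 > 0. Violating.
Others report (3, 19, 19): truth gives 0; report 3 gives 14 > 0. Violating.
Others report (3, 3, 3): truth gives 0; no alternative beats it.
Others report (3, 3, 17): truth gives 0; no alternative beats it.
(Checking all 27 profiles: 20 have a profitable deviation, 7 do not.)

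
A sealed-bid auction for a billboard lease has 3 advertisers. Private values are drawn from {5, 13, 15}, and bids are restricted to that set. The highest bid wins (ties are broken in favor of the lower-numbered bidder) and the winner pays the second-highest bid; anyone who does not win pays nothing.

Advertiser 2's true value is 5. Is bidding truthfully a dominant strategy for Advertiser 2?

Yes

Check each profile of the others' bids and compare truth against every alternative bid.
Others bid (5, 13): truth gives 0, best alternative gives -8.
Others bid (5, 5): truth gives 0, best alternative gives 0.
Others bid (5, 15): truth gives 0, best alternative gives 0.
Others bid (13, 5): truth gives 0, best alternative gives 0.
Others bid (13, 13): truth gives 0, best alternative gives 0.
Others bid (13, 15): truth gives 0, best alternative gives 0.
(Remaining 3 profiles checked similarly; truth is weakly best in each.)
In every case the truthful bid is at least as good as any alternative, so it is a dominant strategy.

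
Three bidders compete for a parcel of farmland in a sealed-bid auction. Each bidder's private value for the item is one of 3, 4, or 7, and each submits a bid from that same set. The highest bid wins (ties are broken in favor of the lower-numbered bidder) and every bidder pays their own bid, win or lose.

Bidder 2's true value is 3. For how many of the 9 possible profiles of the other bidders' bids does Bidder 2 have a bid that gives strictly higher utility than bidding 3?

2

Others bid (3, 3): truth gives -3; bid 4 gives -1 > -3. Violating.
Others bid (3, 4): truth gives -3; bid 4 gives -1 > -3. Violating.
Others bid (3, 7): truth gives -3; no alternative beats it.
Others bid (4, 3): truth gives -3; no alternative beats it.
(Checking all 9 profiles: 2 have a profitable deviation, 7 do not.)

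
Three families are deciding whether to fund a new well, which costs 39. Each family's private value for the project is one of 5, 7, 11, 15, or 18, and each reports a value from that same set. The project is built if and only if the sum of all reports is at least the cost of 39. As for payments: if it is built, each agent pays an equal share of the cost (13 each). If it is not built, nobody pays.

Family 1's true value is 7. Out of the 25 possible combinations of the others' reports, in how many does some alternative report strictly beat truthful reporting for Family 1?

2

Others report (15, 18): truth gives -6; report 5 gives 0 > -6. Violating.
Others report (18, 15): truth gives -6; report 5 gives 0 > -6. Violating.
Others report (5, 5): truth gives 0; no alternative beats it.
Others report (5, 7): truth gives 0; no alternative beats it.
(Checking all 25 profiles: 2 have a profitable deviation, 23 do not.)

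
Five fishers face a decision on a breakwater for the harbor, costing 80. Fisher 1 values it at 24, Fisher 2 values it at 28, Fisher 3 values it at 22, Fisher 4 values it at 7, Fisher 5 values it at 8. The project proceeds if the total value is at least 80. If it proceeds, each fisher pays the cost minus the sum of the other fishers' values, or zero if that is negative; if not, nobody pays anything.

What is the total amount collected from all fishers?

Total value 89 ≥ cost 80, so it is built.
Fisher 1: others sum to 65; max(0, 80 - 65) = 15.
Fisher 2: others sum to 61; max(0, 80 - 61) = 19.
Fisher 3: others sum to 67; max(0, 80 - 67) = 13.
Fisher 4: others sum to 82; max(0, 80 - 82) = 0.
Fisher 5: others sum to 81; max(0, 80 - 81) = 0.
Total collected = 15 + 19 + 13 + 0 + 0 = 47.

47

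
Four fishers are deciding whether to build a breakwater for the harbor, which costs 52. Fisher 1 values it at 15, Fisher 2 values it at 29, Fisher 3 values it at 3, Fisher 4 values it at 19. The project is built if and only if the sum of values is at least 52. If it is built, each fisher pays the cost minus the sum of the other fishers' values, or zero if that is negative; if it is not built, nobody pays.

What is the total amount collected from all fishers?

Total value 66 ≥ cost 52, so it is built.
Fisher 1: others sum to 51; max(0, 52 - 51) = 1.
Fisher 2: others sum to 37; max(0, 52 - 37) = 15.
Fisher 3: others sum to 63; max(0, 52 - 63) = 0.
Fisher 4: others sum to 47; max(0, 52 - 47) = 5.
Total collected = 1 + 15 + 0 + 5 = 21.

21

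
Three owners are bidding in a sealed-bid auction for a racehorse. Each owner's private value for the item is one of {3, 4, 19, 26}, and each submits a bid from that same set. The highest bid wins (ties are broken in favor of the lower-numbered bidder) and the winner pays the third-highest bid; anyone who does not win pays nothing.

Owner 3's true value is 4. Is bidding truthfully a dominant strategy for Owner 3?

No

Consider the case where Owner 1 bids 3 and Owner 2 bids 4.
Truthful bid 4: loses, pays 0, utility 0.
Bid 19 instead: wins, pays 3, utility 4 - 3 = 1.
Since 1 > 0, bidding 19 is strictly better here, so truthful bidding is not dominant.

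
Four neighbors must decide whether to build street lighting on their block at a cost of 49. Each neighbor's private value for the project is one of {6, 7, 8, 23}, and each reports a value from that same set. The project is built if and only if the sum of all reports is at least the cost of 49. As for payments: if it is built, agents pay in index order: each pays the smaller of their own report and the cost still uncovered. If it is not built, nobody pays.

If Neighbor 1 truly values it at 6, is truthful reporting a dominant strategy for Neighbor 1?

Yes

Check each profile of the others' reports and compare truth against every alternative report.
Others report (6, 23, 23): truth gives 0, best alternative gives -1.
Others report (7, 23, 23): truth gives 0, best alternative gives -1.
Others report (8, 23, 23): truth gives 0, best alternative gives -1.
Others report (23, 6, 23): truth gives 0, best alternative gives -1.
Others report (23, 7, 23): truth gives 0, best alternative gives -1.
Others report (23, 8, 23): truth gives 0, best alternative gives -1.
(Remaining 58 profiles checked similarly; truth is weakly best in each.)
In every case the truthful report is at least as good as any alternative, so it is a dominant strategy.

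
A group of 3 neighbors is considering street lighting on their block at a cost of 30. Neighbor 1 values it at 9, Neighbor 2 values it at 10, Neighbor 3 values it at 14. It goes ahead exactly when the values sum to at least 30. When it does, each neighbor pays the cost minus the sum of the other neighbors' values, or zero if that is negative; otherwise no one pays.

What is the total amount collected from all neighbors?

24

Total value 33 ≥ cost 30, so it is built.
Neighbor 1: others sum to 24; max(0, 30 - 24) = 6.
Neighbor 2: others sum to 23; max(0, 30 - 23) = 7.
Neighbor 3: others sum to 19; max(0, 30 - 19) = 11.
Total collected = 6 + 7 + 11 = 24.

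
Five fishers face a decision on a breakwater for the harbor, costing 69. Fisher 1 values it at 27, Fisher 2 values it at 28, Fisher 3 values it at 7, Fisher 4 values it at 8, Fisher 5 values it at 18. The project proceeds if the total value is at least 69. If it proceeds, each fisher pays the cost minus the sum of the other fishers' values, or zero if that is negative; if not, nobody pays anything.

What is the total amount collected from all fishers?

Total value 88 ≥ cost 69, so it is built.
Fisher 1: others sum to 61; max(0, 69 - 61) = 8.
Fisher 2: others sum to 60; max(0, 69 - 60) = 9.
Fisher 3: others sum to 81; max(0, 69 - 81) = 0.
Fisher 4: others sum to 80; max(0, 69 - 80) = 0.
Fisher 5: others sum to 70; max(0, 69 - 70) = 0.
Total collected = 8 + 9 + 0 + 0 + 0 = 17.

17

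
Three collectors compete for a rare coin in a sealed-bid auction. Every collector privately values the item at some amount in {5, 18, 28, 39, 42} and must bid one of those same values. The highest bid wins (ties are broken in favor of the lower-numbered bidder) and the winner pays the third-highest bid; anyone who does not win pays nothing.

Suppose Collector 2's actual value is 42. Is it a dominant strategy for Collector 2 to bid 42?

Yes

Check each profile of the others' bids and compare truth against every alternative bid.
Others bid (5, 42): truth gives 37, best alternative gives 0.
Others bid (39, 5): truth gives 37, best alternative gives 0.
Others bid (18, 42): truth gives 24, best alternative gives 0.
Others bid (39, 18): truth gives 24, best alternative gives 0.
Others bid (28, 42): truth gives 14, best alternative gives 0.
Others bid (39, 28): truth gives 14, best alternative gives 0.
(Remaining 19 profiles checked similarly; truth is weakly best in each.)
In every case the truthful bid is at least as good as any alternative, so it is a dominant strategy.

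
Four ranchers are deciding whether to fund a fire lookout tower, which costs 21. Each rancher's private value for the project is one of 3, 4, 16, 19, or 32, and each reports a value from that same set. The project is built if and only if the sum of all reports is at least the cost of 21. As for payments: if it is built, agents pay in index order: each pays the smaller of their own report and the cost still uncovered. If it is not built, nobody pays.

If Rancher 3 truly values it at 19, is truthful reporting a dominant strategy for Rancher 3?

No

Consider the case where Rancher 1 reports 3, Rancher 2 reports 3 and Rancher 4 reports 16.
Truthful report 19: project built, pays 15, utility 19 - 15 = 4.
Report 3 instead: project built, pays 3, utility 19 - 3 = 16.
Since 16 > 4, reporting 3 is strictly better here, so truthful reporting is not dominant.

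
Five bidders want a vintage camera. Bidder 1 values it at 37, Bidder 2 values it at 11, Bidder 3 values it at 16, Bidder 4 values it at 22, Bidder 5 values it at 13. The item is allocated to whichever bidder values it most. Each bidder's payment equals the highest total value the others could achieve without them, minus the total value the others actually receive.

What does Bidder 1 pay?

Bidder 1 has the highest value and receives the item.
Without Bidder 1, the item would go to the next-highest value, 22, so the others could achieve 22.
With Bidder 1 present and winning, the others receive nothing, so their total is 0.
Payment = 22 - 0 = 22.

22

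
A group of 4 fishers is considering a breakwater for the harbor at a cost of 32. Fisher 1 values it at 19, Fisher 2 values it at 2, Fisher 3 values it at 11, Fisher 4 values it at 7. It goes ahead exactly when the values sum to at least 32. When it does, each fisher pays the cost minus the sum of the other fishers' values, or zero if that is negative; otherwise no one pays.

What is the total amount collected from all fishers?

16

Total value 39 ≥ cost 32, so it is built.
Fisher 1: others sum to 20; max(0, 32 - 20) = 12.
Fisher 2: others sum to 37; max(0, 32 - 37) = 0.
Fisher 3: others sum to 28; max(0, 32 - 28) = 4.
Fisher 4: others sum to 32; max(0, 32 - 32) = 0.
Total collected = 12 + 0 + 4 + 0 = 16.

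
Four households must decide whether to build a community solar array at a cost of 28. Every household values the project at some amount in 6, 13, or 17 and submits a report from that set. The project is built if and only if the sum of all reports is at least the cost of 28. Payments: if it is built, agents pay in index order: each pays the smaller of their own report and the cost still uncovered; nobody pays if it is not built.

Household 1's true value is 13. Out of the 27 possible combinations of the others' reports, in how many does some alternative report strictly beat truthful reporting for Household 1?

26

Others report (6, 6, 13): truth gives 0; report 6 gives 7 > 0. Violating.
Others report (6, 6, 17): truth gives 0; report 6 gives 7 > 0. Violating.
Others report (6, 13, 6): truth gives 0; report 6 gives 7 > 0. Violating.
Others report (6, 13, 13): truth gives 0; report 6 gives 7 > 0. Violating.
Others report (6, 6, 6): truth gives 0; no alternative beats it.
(Checking all 27 profiles: 26 have a profitable deviation, 1 does not.)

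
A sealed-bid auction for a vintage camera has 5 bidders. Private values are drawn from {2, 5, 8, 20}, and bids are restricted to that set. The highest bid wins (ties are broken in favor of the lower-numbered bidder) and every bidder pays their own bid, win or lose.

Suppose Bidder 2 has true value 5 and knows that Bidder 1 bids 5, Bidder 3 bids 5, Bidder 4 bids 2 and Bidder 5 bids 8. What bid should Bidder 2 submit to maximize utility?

2

Bid 2: loses but pays 2, utility -2.
Bid 5: loses but pays 5, utility -5.
Bid 8: wins, pays 8, utility 5 - 8 = -3.
Bid 20: wins, pays 20, utility 5 - 20 = -15.
The best choice is 2 with utility -2.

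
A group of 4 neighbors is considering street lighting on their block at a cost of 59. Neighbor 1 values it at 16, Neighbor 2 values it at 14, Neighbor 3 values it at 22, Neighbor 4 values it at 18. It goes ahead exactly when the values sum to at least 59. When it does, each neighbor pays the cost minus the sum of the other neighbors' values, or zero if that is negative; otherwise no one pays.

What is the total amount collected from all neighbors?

Total value 70 ≥ cost 59, so it is built.
Neighbor 1: others sum to 54; max(0, 59 - 54) = 5.
Neighbor 2: others sum to 56; max(0, 59 - 56) = 3.
Neighbor 3: others sum to 48; max(0, 59 - 48) = 11.
Neighbor 4: others sum to 52; max(0, 59 - 52) = 7.
Total collected = 5 + 3 + 11 + 7 = 26.

26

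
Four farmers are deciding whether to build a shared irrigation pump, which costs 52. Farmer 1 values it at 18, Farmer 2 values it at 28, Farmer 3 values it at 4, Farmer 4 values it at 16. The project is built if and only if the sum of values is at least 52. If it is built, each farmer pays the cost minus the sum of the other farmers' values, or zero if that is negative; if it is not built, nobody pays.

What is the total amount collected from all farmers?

20

Total value 66 ≥ cost 52, so it is built.
Farmer 1: others sum to 48; max(0, 52 - 48) = 4.
Farmer 2: others sum to 38; max(0, 52 - 38) = 14.
Farmer 3: others sum to 62; max(0, 52 - 62) = 0.
Farmer 4: others sum to 50; max(0, 52 - 50) = 2.
Total collected = 4 + 14 + 0 + 2 = 20.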